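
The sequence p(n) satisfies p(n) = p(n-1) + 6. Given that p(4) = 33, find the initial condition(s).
p(4) = p(0) + 4·6, so p(0) = 33 - 24 = 9.

p(0) = 9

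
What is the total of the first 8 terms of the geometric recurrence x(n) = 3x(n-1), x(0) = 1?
Computing the sequence terms: 1, 3, 9, 27, 81, 243, 729, 2187
Adding these values together:

3280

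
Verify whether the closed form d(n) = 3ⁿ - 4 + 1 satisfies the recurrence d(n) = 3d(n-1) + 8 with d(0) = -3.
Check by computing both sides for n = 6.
From the recurrence with d(0) = -3:
  d(0) = -3, d(1) = -1, d(2) = 5, d(3) = 23, d(4) = 77, d(5) = 239, d(6) = 725
  so the recurrence gives d(6) = 725.
From the proposed closed form d(n) = 3ⁿ - 4 + 1:
  d(6) = 726.
The recurrence gives 725 but the closed form gives 726, so the closed form does not satisfy the recurrence.

No, the closed form is incorrect.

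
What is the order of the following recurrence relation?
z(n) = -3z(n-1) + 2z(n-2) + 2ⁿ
The order is the largest lag k for which z(n-k) appears. Here the deepest term is z(n-2) (the 2ⁿ term is non-homogeneous and does not affect the order), so the order is 2.

Order 2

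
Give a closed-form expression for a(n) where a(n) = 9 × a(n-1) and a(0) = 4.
Recurrence: a(n) = 9 × a(n-1), initial: a(0) = 4.
Each term is 9 times the previous, so this is geometric with ratio 9. After n steps: a(n) = a(0)·9ⁿ = 4·9ⁿ.

a(n) = 4·9ⁿ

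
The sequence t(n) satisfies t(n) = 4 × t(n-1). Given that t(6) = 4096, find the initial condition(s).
In general t(n) = 4ⁿ · t(0). At n = 6: t(0) = t(6) / 4^6 = 4096 / 4096 = 1.

t(0) = 1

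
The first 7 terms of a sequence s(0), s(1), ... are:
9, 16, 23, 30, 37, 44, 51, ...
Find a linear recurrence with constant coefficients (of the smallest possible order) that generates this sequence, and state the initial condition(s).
Look for the lowest-order linear relation among consecutive terms.
Observation: consecutive differences are constant (= 7).
Check at n=2: 1·16 + 7 = 23. ✓

s(n) = s(n-1) + 7, s(0) = 9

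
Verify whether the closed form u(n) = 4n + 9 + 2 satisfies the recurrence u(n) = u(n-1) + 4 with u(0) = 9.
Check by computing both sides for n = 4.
From the recurrence with u(0) = 9:
  u(0) = 9, u(1) = 13, u(2) = 17, u(3) = 21, u(4) = 25
  so the recurrence gives u(4) = 25.
From the proposed closed form u(n) = 4n + 9 + 2:
  u(4) = 27.
The recurrence gives 25 but the closed form gives 27, so the closed form does not satisfy the recurrence.

No, the closed form is incorrect.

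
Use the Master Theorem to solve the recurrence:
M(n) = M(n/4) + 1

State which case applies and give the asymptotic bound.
Master Theorem template: M(n) = a·M(n/b) + f(n).
Here: a=1, b=4, f(n)=1
Compute log_b(a) = log_4(1) = 0.
f(n) = 1 = Θ(1). Case 2: M(n) = Θ(log n).

Case 2: M(n) = Θ(log n)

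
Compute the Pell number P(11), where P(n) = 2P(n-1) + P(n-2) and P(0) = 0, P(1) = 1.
Computing the sequence terms:
0, 1, 2, 5, 12, 29, 70, 169, 408, 985, 2378, 5741

5741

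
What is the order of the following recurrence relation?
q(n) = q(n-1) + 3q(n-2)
The order is the largest lag k for which q(n-k) appears. Here the deepest term is q(n-2), so the order is 2.

Order 2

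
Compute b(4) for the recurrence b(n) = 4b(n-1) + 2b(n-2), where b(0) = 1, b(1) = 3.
Computing the sequence terms:
1, 3, 14, 62, 276

276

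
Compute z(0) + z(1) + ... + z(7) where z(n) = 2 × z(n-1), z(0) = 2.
Computing the sequence terms: 2, 4, 8, 16, 32, 64, 128, 256
Adding these values together:

510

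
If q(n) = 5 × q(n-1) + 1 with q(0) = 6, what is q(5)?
Computing step by step:
q(0) = 6
q(1) = 5 × 6 + 1 = 31
q(2) = 5 × 31 + 1 = 156
q(3) = 5 × 156 + 1 = 781
q(4) = 5 × 781 + 1 = 3906
q(5) = 5 × 3906 + 1 = 19531

19531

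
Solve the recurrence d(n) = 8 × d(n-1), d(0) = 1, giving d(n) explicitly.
Recurrence: d(n) = 8 × d(n-1), initial: d(0) = 1.
Each term is 8 times the previous, so this is geometric with ratio 8. After n steps: d(n) = d(0)·8ⁿ = 8ⁿ.

d(n) = 8ⁿ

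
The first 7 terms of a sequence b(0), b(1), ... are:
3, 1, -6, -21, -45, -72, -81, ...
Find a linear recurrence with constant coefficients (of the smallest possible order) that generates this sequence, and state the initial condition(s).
Look for the lowest-order linear relation among consecutive terms.
Observation: b(n) - 3·b(n-1) - (-3)·b(n-2) = 0 holds for the shown terms, and no order-1 relation b(n) = α·b(n-1) + β fits.
Check at n=3: 3·-6 + (-3)·1 = -21. ✓

b(n) = 3b(n-1) - 3b(n-2), b(0) = 3, b(1) = 1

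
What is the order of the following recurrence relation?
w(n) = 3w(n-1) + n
The order is the largest lag k for which w(n-k) appears. Here the deepest term is w(n-1) (the n term is non-homogeneous and does not affect the order), so the order is 1.

Order 1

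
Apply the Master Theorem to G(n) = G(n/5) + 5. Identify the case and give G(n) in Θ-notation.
Master Theorem template: G(n) = a·G(n/b) + f(n).
Here: a=1, b=5, f(n)=5
Compute log_b(a) = log_5(1) = 0.
f(n) = 5 = Θ(1). Case 2: G(n) = Θ(log n).

Case 2: G(n) = Θ(log n)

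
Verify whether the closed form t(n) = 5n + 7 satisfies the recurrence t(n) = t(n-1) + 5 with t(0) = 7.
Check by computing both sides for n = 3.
From the recurrence with t(0) = 7:
  t(0) = 7, t(1) = 12, t(2) = 17, t(3) = 22
  so the recurrence gives t(3) = 22.
From the proposed closed form t(n) = 5n + 7:
  t(3) = 22.
Both sides give 22 at n = 3, and the initial condition(s) match, so the closed form is consistent.

Yes, the closed form is correct.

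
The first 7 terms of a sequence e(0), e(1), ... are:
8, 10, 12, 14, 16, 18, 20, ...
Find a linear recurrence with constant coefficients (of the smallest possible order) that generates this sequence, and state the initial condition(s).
Look for the lowest-order linear relation among consecutive terms.
Observation: consecutive differences are constant (= 2).
Check at n=2: 1·10 + 2 = 12. ✓

e(n) = e(n-1) + 2, e(0) = 8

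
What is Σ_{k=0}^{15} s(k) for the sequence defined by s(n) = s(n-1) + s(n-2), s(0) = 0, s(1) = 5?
Computing the sequence terms: 0, 5, 5, 10, 15, 25, 40, 65, 105, 170, 275, 445, 720, 1165, 1885, 3050
Adding these values together:

7980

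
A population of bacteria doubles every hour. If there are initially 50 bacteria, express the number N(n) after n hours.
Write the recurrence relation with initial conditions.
Each hour multiplies the count by 2, so the count after n hours depends only on the count after n-1 hours: N(n) = 2 × N(n-1). The starting count gives N(0) = 50.
Unrolling n times gives the closed form N(n) = 50 × 2ⁿ.

N(n) = 2 × N(n-1), N(0) = 50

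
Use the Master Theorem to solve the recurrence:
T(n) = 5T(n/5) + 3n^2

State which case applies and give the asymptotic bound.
Master Theorem template: T(n) = a·T(n/b) + f(n).
Here: a=5, b=5, f(n)=3n^2
Compute log_b(a) = log_5(5) = 1.
f(n) = 3n^2 = Ω(n^(1+ε)) with ε = 1, and the regularity condition holds (a·f(n/b) = (a/b^2)·f(n) with a/b^2 = 5^-1 < 1). Case 3: T(n) = Θ(f(n)) = Θ(n^2).

Case 3: T(n) = Θ(n^2)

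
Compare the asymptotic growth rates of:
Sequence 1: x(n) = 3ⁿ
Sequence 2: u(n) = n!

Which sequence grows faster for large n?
Comparing growth rates:
Growth-rate hierarchy: log n ≺ any polynomial ≺ any exponential cⁿ (c>1) ≺ n! ≺ nⁿ.
factorial dominates exponential base 3 asymptotically.

u(n) grows faster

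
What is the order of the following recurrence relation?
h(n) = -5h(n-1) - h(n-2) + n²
The order is the largest lag k for which h(n-k) appears. Here the deepest term is h(n-2) (the n² term is non-homogeneous and does not affect the order), so the order is 2.

Order 2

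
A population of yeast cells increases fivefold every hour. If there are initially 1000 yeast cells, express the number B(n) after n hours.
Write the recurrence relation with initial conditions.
Each hour multiplies the count by 5, so the count after n hours depends only on the count after n-1 hours: B(n) = 5 × B(n-1). The starting count gives B(0) = 1000.
Unrolling n times gives the closed form B(n) = 1000 × 5ⁿ.

B(n) = 5 × B(n-1), B(0) = 1000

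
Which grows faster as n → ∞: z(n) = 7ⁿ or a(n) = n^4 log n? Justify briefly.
Comparing growth rates:
Growth-rate hierarchy: log n ≺ any polynomial ≺ any exponential cⁿ (c>1) ≺ n! ≺ nⁿ.
exponential base 7 dominates polynomial degree 4 (with log factor) asymptotically.

z(n) grows faster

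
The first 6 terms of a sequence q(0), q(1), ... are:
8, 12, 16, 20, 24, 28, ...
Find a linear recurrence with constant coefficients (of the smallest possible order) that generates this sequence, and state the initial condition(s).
Look for the lowest-order linear relation among consecutive terms.
Observation: consecutive differences are constant (= 4).
Check at n=2: 1·12 + 4 = 16. ✓

q(n) = q(n-1) + 4, q(0) = 8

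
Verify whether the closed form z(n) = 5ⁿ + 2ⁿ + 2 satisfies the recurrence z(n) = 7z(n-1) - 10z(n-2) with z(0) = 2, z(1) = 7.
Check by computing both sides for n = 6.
From the recurrence with z(0) = 2, z(1) = 7:
  z(0) = 2, z(1) = 7, z(2) = 29, z(3) = 133, z(4) = 641, z(5) = 3157, z(6) = 15689
  so the recurrence gives z(6) = 15689.
From the proposed closed form z(n) = 5ⁿ + 2ⁿ + 2:
  z(6) = 15691.
The recurrence gives 15689 but the closed form gives 15691, so the closed form does not satisfy the recurrence.

No, the closed form is incorrect.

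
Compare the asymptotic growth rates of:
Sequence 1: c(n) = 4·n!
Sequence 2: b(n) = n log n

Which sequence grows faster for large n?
Comparing growth rates:
Growth-rate hierarchy: log n ≺ any polynomial ≺ any exponential cⁿ (c>1) ≺ n! ≺ nⁿ.
factorial dominates polynomial degree 1 (with log factor) asymptotically.

c(n) grows faster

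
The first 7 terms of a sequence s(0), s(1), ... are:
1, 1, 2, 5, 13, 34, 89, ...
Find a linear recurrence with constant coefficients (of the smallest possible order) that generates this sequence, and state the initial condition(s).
Look for the lowest-order linear relation among consecutive terms.
Observation: s(n) - 3·s(n-1) - (-1)·s(n-2) = 0 holds for the shown terms, and no order-1 relation s(n) = α·s(n-1) + β fits.
Check at n=3: 3·2 + (-1)·1 = 5. ✓

s(n) = 3s(n-1) - s(n-2), s(0) = 1, s(1) = 1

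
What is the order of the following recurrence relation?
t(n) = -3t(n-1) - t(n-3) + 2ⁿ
The order is the largest lag k for which t(n-k) appears. Here the deepest term is t(n-3) (the 2ⁿ term is non-homogeneous and does not affect the order), so the order is 3.

Order 3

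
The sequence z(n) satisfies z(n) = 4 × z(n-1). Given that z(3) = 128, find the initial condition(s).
In general z(n) = 4ⁿ · z(0). At n = 3: z(0) = z(3) / 4^3 = 128 / 64 = 2.

z(0) = 2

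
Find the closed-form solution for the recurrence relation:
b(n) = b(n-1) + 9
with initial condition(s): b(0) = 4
Recurrence: b(n) = b(n-1) + 9, initial: b(0) = 4.
Each step adds 9, so b(n) = b(0) + 9n = 9n + 4.

b(n) = 9n + 4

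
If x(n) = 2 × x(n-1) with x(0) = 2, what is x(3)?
Computing step by step:
x(0) = 2
x(1) = 2 × 2 = 4
x(2) = 2 × 4 = 8
x(3) = 2 × 8 = 16

16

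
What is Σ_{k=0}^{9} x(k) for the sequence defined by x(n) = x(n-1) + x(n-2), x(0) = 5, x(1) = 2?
Computing the sequence terms: 5, 2, 7, 9, 16, 25, 41, 66, 107, 173
Adding these values together:

451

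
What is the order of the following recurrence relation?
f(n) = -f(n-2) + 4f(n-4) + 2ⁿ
The order is the largest lag k for which f(n-k) appears. Here the deepest term is f(n-4) (the 2ⁿ term is non-homogeneous and does not affect the order), so the order is 4.

Order 4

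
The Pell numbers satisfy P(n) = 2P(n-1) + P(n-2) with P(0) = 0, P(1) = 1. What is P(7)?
Computing the sequence terms:
0, 1, 2, 5, 12, 29, 70, 169

169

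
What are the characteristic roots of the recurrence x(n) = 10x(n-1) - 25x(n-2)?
Substitute x(n) = rⁿ and divide through by rⁿ⁻²: r² - 10r + 25 = 0
Factor: (r - 5)² = 0, so r = 5 (double root).
General solution: x(n) = (A + Bn)·5ⁿ

Characteristic: r² - 10r + 25 = 0, Roots: r = 5 (double root)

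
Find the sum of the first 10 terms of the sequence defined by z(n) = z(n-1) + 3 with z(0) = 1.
Computing the sequence terms: 1, 4, 7, 10, 13, 16, 19, 22, 25, 28
Adding these values together:

145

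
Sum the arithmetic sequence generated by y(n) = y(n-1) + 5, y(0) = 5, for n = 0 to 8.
Computing the sequence terms: 5, 10, 15, 20, 25, 30, 35, 40, 45
Adding these values together:

225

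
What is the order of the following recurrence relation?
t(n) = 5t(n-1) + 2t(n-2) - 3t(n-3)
The order is the largest lag k for which t(n-k) appears. Here the deepest term is t(n-3), so the order is 3.

Order 3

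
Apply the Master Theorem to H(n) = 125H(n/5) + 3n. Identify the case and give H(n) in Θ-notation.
Master Theorem template: H(n) = a·H(n/b) + f(n).
Here: a=125, b=5, f(n)=3n
Compute log_b(a) = log_5(125) = 3.
f(n) = 3n = O(n^(3-ε)) with ε = 2. Case 1: H(n) = Θ(n^log_b(a)) = Θ(n^3).

Case 1: H(n) = Θ(n^3)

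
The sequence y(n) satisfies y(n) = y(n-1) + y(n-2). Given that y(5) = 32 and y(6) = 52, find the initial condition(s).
Work backwards using y(k) = y(k+2) - y(k+1):
y(4) = y(6) - y(5) = 52 - 32 = 20
y(3) = y(5) - y(4) = 32 - 20 = 12
y(2) = y(4) - y(3) = 20 - 12 = 8
y(1) = y(3) - y(2) = 12 - 8 = 4
y(0) = y(2) - y(1) = 8 - 4 = 4

y(0) = 4, y(1) = 4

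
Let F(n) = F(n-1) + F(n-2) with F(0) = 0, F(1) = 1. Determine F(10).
Computing the sequence terms:
0, 1, 1, 2, 3, 5, 8, 13, 21, 34, 55

55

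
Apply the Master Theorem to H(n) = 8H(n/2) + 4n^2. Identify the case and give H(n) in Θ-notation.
Master Theorem template: H(n) = a·H(n/b) + f(n).
Here: a=8, b=2, f(n)=4n^2
Compute log_b(a) = log_2(8) = 3.
f(n) = 4n^2 = O(n^(3-ε)) with ε = 1. Case 1: H(n) = Θ(n^log_b(a)) = Θ(n^3).

Case 1: H(n) = Θ(n^3)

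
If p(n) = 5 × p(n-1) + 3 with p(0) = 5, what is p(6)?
Computing step by step:
p(0) = 5
p(1) = 5 × 5 + 3 = 28
p(2) = 5 × 28 + 3 = 143
p(3) = 5 × 143 + 3 = 718
p(4) = 5 × 718 + 3 = 3593
p(5) = 5 × 3593 + 3 = 17968
p(6) = 5 × 17968 + 3 = 89843

89843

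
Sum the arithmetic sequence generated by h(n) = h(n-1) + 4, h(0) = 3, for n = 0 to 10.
Computing the sequence terms: 3, 7, 11, 15, 19, 23, 27, 31, 35, 39, 43
Adding these values together:

253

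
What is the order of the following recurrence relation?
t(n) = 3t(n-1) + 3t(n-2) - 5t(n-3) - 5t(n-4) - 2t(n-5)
The order is the largest lag k for which t(n-k) appears. Here the deepest term is t(n-5), so the order is 5.

Order 5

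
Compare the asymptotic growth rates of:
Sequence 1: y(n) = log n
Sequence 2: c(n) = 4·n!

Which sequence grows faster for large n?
Comparing growth rates:
Growth-rate hierarchy: log n ≺ any polynomial ≺ any exponential cⁿ (c>1) ≺ n! ≺ nⁿ.
factorial dominates logarithmic asymptotically.

c(n) grows faster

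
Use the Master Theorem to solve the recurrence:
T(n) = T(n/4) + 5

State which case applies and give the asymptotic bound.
Master Theorem template: T(n) = a·T(n/b) + f(n).
Here: a=1, b=4, f(n)=5
Compute log_b(a) = log_4(1) = 0.
f(n) = 5 = Θ(1). Case 2: T(n) = Θ(log n).

Case 2: T(n) = Θ(log n)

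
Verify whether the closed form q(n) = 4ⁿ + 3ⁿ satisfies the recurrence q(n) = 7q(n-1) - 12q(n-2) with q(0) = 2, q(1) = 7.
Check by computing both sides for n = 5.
From the recurrence with q(0) = 2, q(1) = 7:
  q(0) = 2, q(1) = 7, q(2) = 25, q(3) = 91, q(4) = 337, q(5) = 1267
  so the recurrence gives q(5) = 1267.
From the proposed closed form q(n) = 4ⁿ + 3ⁿ:
  q(5) = 1267.
Both sides give 1267 at n = 5, and the initial condition(s) match, so the closed form is consistent.

Yes, the closed form is correct.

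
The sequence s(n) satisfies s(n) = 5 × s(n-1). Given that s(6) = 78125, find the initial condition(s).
In general s(n) = 5ⁿ · s(0). At n = 6: s(0) = s(6) / 5^6 = 78125 / 15625 = 5.

s(0) = 5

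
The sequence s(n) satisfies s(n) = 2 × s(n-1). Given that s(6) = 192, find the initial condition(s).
In general s(n) = 2ⁿ · s(0). At n = 6: s(0) = s(6) / 2^6 = 192 / 64 = 3.

s(0) = 3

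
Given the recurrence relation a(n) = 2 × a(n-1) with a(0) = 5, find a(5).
Computing step by step:
a(0) = 5
a(1) = 2 × 5 = 10
a(2) = 2 × 10 = 20
a(3) = 2 × 20 = 40
a(4) = 2 × 40 = 80
a(5) = 2 × 80 = 160

160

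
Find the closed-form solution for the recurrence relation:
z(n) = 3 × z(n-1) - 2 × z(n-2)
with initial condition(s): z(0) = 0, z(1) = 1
Recurrence: z(n) = 3 × z(n-1) - 2 × z(n-2), initial: z(0) = 0, z(1) = 1.
Characteristic equation: r² - 3r + 2 = 0, which factors as (r - 2)(r - 1) = 0, so r = 2, 1. General solution z(n) = A·2ⁿ + B·1ⁿ. From z(0) = 0: A + B = 0. From z(1) = 1: 2A + 1B = 1. Solving gives A = 1, B = -1.

z(n) = 2ⁿ - 1ⁿ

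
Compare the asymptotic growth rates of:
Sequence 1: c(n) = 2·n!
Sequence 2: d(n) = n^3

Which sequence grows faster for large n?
Comparing growth rates:
Growth-rate hierarchy: log n ≺ any polynomial ≺ any exponential cⁿ (c>1) ≺ n! ≺ nⁿ.
factorial dominates polynomial degree 3 asymptotically.

c(n) grows faster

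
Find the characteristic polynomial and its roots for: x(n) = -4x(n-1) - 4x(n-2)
Substitute x(n) = rⁿ and divide through by rⁿ⁻²: r² + 4r + 4 = 0
Factor: (r + 2)² = 0, so r = -2 (double root).
General solution: x(n) = (A + Bn)·(-2)ⁿ

Characteristic: r² + 4r + 4 = 0, Roots: r = -2 (double root)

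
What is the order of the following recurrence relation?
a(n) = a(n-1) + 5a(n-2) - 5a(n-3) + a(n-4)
The order is the largest lag k for which a(n-k) appears. Here the deepest term is a(n-4), so the order is 4.

Order 4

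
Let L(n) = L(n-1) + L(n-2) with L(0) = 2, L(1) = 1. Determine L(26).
Computing the sequence terms:
2, 1, 3, 4, 7, 11, 18, 29, 47, 76, 123, 199, 322, 521, 843, 1364, 2207, 3571, 5778, 9349, 15127, 24476, 39603, 64079, 103682, 167761, 271443

271443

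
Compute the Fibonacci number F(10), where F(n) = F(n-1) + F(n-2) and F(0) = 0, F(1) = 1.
Computing the sequence terms:
0, 1, 1, 2, 3, 5, 8, 13, 21, 34, 55

55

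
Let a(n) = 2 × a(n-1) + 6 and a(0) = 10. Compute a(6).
Computing step by step:
a(0) = 10
a(1) = 2 × 10 + 6 = 26
a(2) = 2 × 26 + 6 = 58
a(3) = 2 × 58 + 6 = 122
a(4) = 2 × 122 + 6 = 250
a(5) = 2 × 250 + 6 = 506
a(6) = 2 × 506 + 6 = 1018

1018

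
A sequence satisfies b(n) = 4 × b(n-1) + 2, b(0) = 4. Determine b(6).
Computing step by step:
b(0) = 4
b(1) = 4 × 4 + 2 = 18
b(2) = 4 × 18 + 2 = 74
b(3) = 4 × 74 + 2 = 298
b(4) = 4 × 298 + 2 = 1194
b(5) = 4 × 1194 + 2 = 4778
b(6) = 4 × 4778 + 2 = 19114

19114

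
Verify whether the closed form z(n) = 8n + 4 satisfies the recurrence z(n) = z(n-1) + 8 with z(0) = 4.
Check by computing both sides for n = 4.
From the recurrence with z(0) = 4:
  z(0) = 4, z(1) = 12, z(2) = 20, z(3) = 28, z(4) = 36
  so the recurrence gives z(4) = 36.
From the proposed closed form z(n) = 8n + 4:
  z(4) = 36.
Both sides give 36 at n = 4, and the initial condition(s) match, so the closed form is consistent.

Yes, the closed form is correct.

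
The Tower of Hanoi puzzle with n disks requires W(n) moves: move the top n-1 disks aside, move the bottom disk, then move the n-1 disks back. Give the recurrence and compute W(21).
Moving n disks = move the top n-1 disks aside (W(n-1) moves) + move the largest disk (1 move) + move the n-1 disks back on top (W(n-1) moves), so W(n) = 2W(n-1) + 1, with W(1) = 1 (a single disk takes one move).
First terms: 1, 3, 7, 15, 31, 63, … — each is one less than a power of 2. Indeed W(n) + 1 = 2(W(n-1) + 1) with W(1) + 1 = 2, so W(n) + 1 = 2ⁿ and W(n) = 2ⁿ - 1.
Hence W(21) = 2^21 - 1 = 2097152 - 1 = 2097151.

W(n) = 2W(n-1) + 1, W(1) = 1; W(21) = 2097151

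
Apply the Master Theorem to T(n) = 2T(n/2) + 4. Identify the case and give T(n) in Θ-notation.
Master Theorem template: T(n) = a·T(n/b) + f(n).
Here: a=2, b=2, f(n)=4
Compute log_b(a) = log_2(2) = 1.
f(n) = 4 = O(n^(1-ε)) with ε = 1. Case 1: T(n) = Θ(n^log_b(a)) = Θ(n).

Case 1: T(n) = Θ(n)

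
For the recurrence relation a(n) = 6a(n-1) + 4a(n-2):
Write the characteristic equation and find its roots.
Substitute a(n) = rⁿ and divide through by rⁿ⁻²: r² - 6r - 4 = 0
Discriminant: 6² + 4·4 = 52, not a perfect square, so by the quadratic formula r = (6 ± √52)/2.
General solution: a(n) = A·r₁ⁿ + B·r₂ⁿ where r₁,r₂ = (6 ± √52)/2

Characteristic: r² - 6r - 4 = 0, Roots: r = (6 ± √52)/2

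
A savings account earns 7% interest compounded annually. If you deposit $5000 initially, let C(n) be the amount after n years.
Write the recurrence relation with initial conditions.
Each year the balance grows by 7%, i.e. is multiplied by 1 + 7/100 = 1.07, so C(n) = 1.07 × C(n-1). The initial deposit gives C(0) = 5000.
Unrolling gives the closed form C(n) = 5000 × (1.07)ⁿ.

C(n) = 1.07 × C(n-1), C(0) = 5000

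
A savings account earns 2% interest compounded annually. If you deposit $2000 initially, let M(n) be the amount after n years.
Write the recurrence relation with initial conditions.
Each year the balance grows by 2%, i.e. is multiplied by 1 + 2/100 = 1.02, so M(n) = 1.02 × M(n-1). The initial deposit gives M(0) = 2000.
Unrolling gives the closed form M(n) = 2000 × (1.02)ⁿ.

M(n) = 1.02 × M(n-1), M(0) = 2000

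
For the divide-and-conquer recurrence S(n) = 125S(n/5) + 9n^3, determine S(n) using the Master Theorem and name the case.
Master Theorem template: S(n) = a·S(n/b) + f(n).
Here: a=125, b=5, f(n)=9n^3
Compute log_b(a) = log_5(125) = 3.
f(n) = 9n^3 = Θ(n^3). Case 2: S(n) = Θ(n^3 log n).

Case 2: S(n) = Θ(n^3 log n)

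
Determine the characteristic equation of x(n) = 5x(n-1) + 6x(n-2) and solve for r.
Substitute x(n) = rⁿ and divide through by rⁿ⁻²: r² - 5r - 6 = 0
Factor: (r + 1)(r - 6) = 0, so r = -1, 6.
General solution: x(n) = A·(-1)ⁿ + B·6ⁿ

Characteristic: r² - 5r - 6 = 0, Roots: r = -1, 6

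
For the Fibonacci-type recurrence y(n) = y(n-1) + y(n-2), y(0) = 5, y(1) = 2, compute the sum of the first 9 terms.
Computing the sequence terms: 5, 2, 7, 9, 16, 25, 41, 66, 107
Adding these values together:

278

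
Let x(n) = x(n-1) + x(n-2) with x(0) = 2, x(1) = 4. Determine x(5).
Computing the sequence terms:
2, 4, 6, 10, 16, 26

26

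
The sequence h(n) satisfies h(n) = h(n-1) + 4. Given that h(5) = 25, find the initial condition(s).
h(5) = h(0) + 5·4, so h(0) = 25 - 20 = 5.

h(0) = 5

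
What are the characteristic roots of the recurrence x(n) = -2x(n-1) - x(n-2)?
Substitute x(n) = rⁿ and divide through by rⁿ⁻²: r² + 2r + 1 = 0
Factor: (r + 1)² = 0, so r = -1 (double root).
General solution: x(n) = (A + Bn)·(-1)ⁿ

Characteristic: r² + 2r + 1 = 0, Roots: r = -1 (double root)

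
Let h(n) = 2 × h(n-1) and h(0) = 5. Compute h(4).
Computing step by step:
h(0) = 5
h(1) = 2 × 5 = 10
h(2) = 2 × 10 = 20
h(3) = 2 × 20 = 40
h(4) = 2 × 40 = 80

80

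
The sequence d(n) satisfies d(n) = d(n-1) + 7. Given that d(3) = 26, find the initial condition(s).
d(3) = d(0) + 3·7, so d(0) = 26 - 21 = 5.

d(0) = 5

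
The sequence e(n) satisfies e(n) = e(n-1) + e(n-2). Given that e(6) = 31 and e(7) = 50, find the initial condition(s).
Work backwards using e(k) = e(k+2) - e(k+1):
e(5) = e(7) - e(6) = 50 - 31 = 19
e(4) = e(6) - e(5) = 31 - 19 = 12
e(3) = e(5) - e(4) = 19 - 12 = 7
e(2) = e(4) - e(3) = 12 - 7 = 5
e(1) = e(3) - e(2) = 7 - 5 = 2
e(0) = e(2) - e(1) = 5 - 2 = 3

e(0) = 3, e(1) = 2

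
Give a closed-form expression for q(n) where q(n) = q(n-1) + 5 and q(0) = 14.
Recurrence: q(n) = q(n-1) + 5, initial: q(0) = 14.
Each step adds 5, so q(n) = q(0) + 5n = 5n + 14.

q(n) = 5n + 14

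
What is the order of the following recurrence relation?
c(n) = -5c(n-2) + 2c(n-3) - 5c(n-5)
The order is the largest lag k for which c(n-k) appears. Here the deepest term is c(n-5), so the order is 5.

Order 5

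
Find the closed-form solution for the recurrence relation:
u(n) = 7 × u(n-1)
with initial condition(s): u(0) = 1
Recurrence: u(n) = 7 × u(n-1), initial: u(0) = 1.
Each term is 7 times the previous, so this is geometric with ratio 7. After n steps: u(n) = u(0)·7ⁿ = 7ⁿ.

u(n) = 7ⁿ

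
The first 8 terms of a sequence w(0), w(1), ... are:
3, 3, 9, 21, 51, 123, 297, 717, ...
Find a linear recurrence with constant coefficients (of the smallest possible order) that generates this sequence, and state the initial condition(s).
Look for the lowest-order linear relation among consecutive terms.
Observation: w(n) - 2·w(n-1) - (1)·w(n-2) = 0 holds for the shown terms, and no order-1 relation w(n) = α·w(n-1) + β fits.
Check at n=3: 2·9 + (1)·3 = 21. ✓

w(n) = 2w(n-1) + w(n-2), w(0) = 3, w(1) = 3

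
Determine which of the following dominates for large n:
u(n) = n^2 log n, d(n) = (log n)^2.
Comparing growth rates:
Growth-rate hierarchy: log n ≺ any polynomial ≺ any exponential cⁿ (c>1) ≺ n! ≺ nⁿ.
polynomial degree 2 (with log factor) dominates polylogarithmic (log n)^2 asymptotically.

u(n) grows faster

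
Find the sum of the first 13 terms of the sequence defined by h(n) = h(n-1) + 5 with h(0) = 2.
Computing the sequence terms: 2, 7, 12, 17, 22, 27, 32, 37, 42, 47, 52, 57, 62
Adding these values together:

416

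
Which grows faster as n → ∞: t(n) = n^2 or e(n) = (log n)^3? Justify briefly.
Comparing growth rates:
Growth-rate hierarchy: log n ≺ any polynomial ≺ any exponential cⁿ (c>1) ≺ n! ≺ nⁿ.
polynomial degree 2 dominates polylogarithmic (log n)^3 asymptotically.

t(n) grows faster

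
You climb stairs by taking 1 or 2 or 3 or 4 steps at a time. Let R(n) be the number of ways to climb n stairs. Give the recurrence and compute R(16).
Condition on the size of the last step (1 to 4): before it there were n-1, …, n-4 stairs climbed, and these cases are disjoint, so R(n) = R(n-1) + R(n-2) + R(n-3) + R(n-4) (order-4 linear recurrence).
Initial conditions by direct count (compositions of i into parts ≤ 4): R(1) = 1; R(2) = 2; R(3) = 4; R(4) = 8.
Iterating the recurrence: R(5) = 15, R(6) = 29, R(7) = 56, R(8) = 108, R(9) = 208, R(10) = 401, R(11) = 773, R(12) = 1490, R(13) = 2872, R(14) = 5536, R(15) = 10671, R(16) = 20569.

R(n) = R(n-1) + R(n-2) + R(n-3) + R(n-4), R(1) = 1, R(2) = 2, R(3) = 4, R(4) = 8; R(16) = 20569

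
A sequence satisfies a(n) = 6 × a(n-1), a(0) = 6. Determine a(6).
Computing step by step:
a(0) = 6
a(1) = 6 × 6 = 36
a(2) = 6 × 36 = 216
a(3) = 6 × 216 = 1296
a(4) = 6 × 1296 = 7776
a(5) = 6 × 7776 = 46656
a(6) = 6 × 46656 = 279936

279936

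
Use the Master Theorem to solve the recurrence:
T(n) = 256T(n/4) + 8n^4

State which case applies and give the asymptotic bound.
Master Theorem template: T(n) = a·T(n/b) + f(n).
Here: a=256, b=4, f(n)=8n^4
Compute log_b(a) = log_4(256) = 4.
f(n) = 8n^4 = Θ(n^4). Case 2: T(n) = Θ(n^4 log n).

Case 2: T(n) = Θ(n^4 log n)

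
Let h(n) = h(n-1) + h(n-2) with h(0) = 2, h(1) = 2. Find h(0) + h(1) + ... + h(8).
Computing the sequence terms: 2, 2, 4, 6, 10, 16, 26, 42, 68
Adding these values together:

176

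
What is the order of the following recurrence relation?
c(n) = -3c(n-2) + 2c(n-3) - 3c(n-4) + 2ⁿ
The order is the largest lag k for which c(n-k) appears. Here the deepest term is c(n-4) (the 2ⁿ term is non-homogeneous and does not affect the order), so the order is 4.

Order 4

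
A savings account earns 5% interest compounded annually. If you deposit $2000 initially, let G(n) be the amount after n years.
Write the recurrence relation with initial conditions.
Each year the balance grows by 5%, i.e. is multiplied by 1 + 5/100 = 1.05, so G(n) = 1.05 × G(n-1). The initial deposit gives G(0) = 2000.
Unrolling gives the closed form G(n) = 2000 × (1.05)ⁿ.

G(n) = 1.05 × G(n-1), G(0) = 2000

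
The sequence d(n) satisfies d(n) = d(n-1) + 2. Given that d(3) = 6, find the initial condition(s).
d(3) = d(0) + 3·2, so d(0) = 6 - 6 = 0.

d(0) = 0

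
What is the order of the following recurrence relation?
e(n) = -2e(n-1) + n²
The order is the largest lag k for which e(n-k) appears. Here the deepest term is e(n-1) (the n² term is non-homogeneous and does not affect the order), so the order is 1.

Order 1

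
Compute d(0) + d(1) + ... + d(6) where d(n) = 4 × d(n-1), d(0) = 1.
Computing the sequence terms: 1, 4, 16, 64, 256, 1024, 4096
Adding these values together:

5461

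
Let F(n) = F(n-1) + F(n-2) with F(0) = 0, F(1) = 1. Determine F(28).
Computing the sequence terms:
0, 1, 1, 2, 3, 5, 8, 13, 21, 34, 55, 89, 144, 233, 377, 610, 987, 1597, 2584, 4181, 6765, 10946, 17711, 28657, 46368, 75025, 121393, 196418, 317811

317811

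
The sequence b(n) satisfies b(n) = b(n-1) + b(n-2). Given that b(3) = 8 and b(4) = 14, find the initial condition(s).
Work backwards using b(k) = b(k+2) - b(k+1):
b(2) = b(4) - b(3) = 14 - 8 = 6
b(1) = b(3) - b(2) = 8 - 6 = 2
b(0) = b(2) - b(1) = 6 - 2 = 4

b(0) = 4, b(1) = 2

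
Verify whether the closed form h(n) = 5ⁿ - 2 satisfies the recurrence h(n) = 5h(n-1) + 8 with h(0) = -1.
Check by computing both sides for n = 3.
From the recurrence with h(0) = -1:
  h(0) = -1, h(1) = 3, h(2) = 23, h(3) = 123
  so the recurrence gives h(3) = 123.
From the proposed closed form h(n) = 5ⁿ - 2:
  h(3) = 123.
Both sides give 123 at n = 3, and the initial condition(s) match, so the closed form is consistent.

Yes, the closed form is correct.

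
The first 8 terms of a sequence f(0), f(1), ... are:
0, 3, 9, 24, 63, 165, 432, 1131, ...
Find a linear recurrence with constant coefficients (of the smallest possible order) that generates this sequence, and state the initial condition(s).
Look for the lowest-order linear relation among consecutive terms.
Observation: f(n) - 3·f(n-1) - (-1)·f(n-2) = 0 holds for the shown terms, and no order-1 relation f(n) = α·f(n-1) + β fits.
Check at n=3: 3·9 + (-1)·3 = 24. ✓

f(n) = 3f(n-1) - f(n-2), f(0) = 0, f(1) = 3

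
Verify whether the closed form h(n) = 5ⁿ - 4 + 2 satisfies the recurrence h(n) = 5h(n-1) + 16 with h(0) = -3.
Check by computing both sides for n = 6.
From the recurrence with h(0) = -3:
  h(0) = -3, h(1) = 1, h(2) = 21, h(3) = 121, h(4) = 621, h(5) = 3121, h(6) = 15621
  so the recurrence gives h(6) = 15621.
From the proposed closed form h(n) = 5ⁿ - 4 + 2:
  h(6) = 15623.
The recurrence gives 15621 but the closed form gives 15623, so the closed form does not satisfy the recurrence.

No, the closed form is incorrect.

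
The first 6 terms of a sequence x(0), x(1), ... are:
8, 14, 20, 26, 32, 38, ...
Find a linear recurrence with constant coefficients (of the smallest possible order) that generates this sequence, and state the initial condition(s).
Look for the lowest-order linear relation among consecutive terms.
Observation: consecutive differences are constant (= 6).
Check at n=2: 1·14 + 6 = 20. ✓

x(n) = x(n-1) + 6, x(0) = 8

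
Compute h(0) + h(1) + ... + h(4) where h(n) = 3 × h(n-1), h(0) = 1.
Computing the sequence terms: 1, 3, 9, 27, 81
Adding these values together:

121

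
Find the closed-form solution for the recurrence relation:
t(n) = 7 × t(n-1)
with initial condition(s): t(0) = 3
Recurrence: t(n) = 7 × t(n-1), initial: t(0) = 3.
Each term is 7 times the previous, so this is geometric with ratio 7. After n steps: t(n) = t(0)·7ⁿ = 3·7ⁿ.

t(n) = 3·7ⁿ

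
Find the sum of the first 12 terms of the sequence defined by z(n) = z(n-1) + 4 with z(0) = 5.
Computing the sequence terms: 5, 9, 13, 17, 21, 25, 29, 33, 37, 41, 45, 49
Adding these values together:

324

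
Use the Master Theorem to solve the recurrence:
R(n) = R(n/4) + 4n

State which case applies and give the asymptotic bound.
Master Theorem template: R(n) = a·R(n/b) + f(n).
Here: a=1, b=4, f(n)=4n
Compute log_b(a) = log_4(1) = 0.
f(n) = 4n = Ω(n^(0+ε)) with ε = 1, and the regularity condition holds (a·f(n/b) = (a/b^1)·f(n) with a/b^1 = 4^-1 < 1). Case 3: R(n) = Θ(f(n)) = Θ(n).

Case 3: R(n) = Θ(n)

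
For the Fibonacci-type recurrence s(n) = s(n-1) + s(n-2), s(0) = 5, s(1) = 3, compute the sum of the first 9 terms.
Computing the sequence terms: 5, 3, 8, 11, 19, 30, 49, 79, 128
Adding these values together:

332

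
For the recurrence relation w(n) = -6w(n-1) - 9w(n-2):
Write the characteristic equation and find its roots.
Substitute w(n) = rⁿ and divide through by rⁿ⁻²: r² + 6r + 9 = 0
Factor: (r + 3)² = 0, so r = -3 (double root).
General solution: w(n) = (A + Bn)·(-3)ⁿ

Characteristic: r² + 6r + 9 = 0, Roots: r = -3 (double root)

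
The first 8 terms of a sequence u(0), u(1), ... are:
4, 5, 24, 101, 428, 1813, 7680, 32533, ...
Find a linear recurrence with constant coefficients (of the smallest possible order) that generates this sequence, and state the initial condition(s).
Look for the lowest-order linear relation among consecutive terms.
Observation: u(n) - 4·u(n-1) - (1)·u(n-2) = 0 holds for the shown terms, and no order-1 relation u(n) = α·u(n-1) + β fits.
Check at n=3: 4·24 + (1)·5 = 101. ✓

u(n) = 4u(n-1) + u(n-2), u(0) = 4, u(1) = 5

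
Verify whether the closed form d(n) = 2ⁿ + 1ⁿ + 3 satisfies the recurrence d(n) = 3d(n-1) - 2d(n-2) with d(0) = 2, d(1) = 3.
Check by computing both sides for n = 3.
From the recurrence with d(0) = 2, d(1) = 3:
  d(0) = 2, d(1) = 3, d(2) = 5, d(3) = 9
  so the recurrence gives d(3) = 9.
From the proposed closed form d(n) = 2ⁿ + 1ⁿ + 3:
  d(3) = 12.
The recurrence gives 9 but the closed form gives 12, so the closed form does not satisfy the recurrence.

No, the closed form is incorrect.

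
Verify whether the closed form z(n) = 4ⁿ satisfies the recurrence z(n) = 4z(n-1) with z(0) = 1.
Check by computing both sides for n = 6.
From the recurrence with z(0) = 1:
  z(0) = 1, z(1) = 4, z(2) = 16, z(3) = 64, z(4) = 256, z(5) = 1024, z(6) = 4096
  so the recurrence gives z(6) = 4096.
From the proposed closed form z(n) = 4ⁿ:
  z(6) = 4096.
Both sides give 4096 at n = 6, and the initial condition(s) match, so the closed form is consistent.

Yes, the closed form is correct.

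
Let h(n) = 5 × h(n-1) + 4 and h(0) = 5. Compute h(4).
Computing step by step:
h(0) = 5
h(1) = 5 × 5 + 4 = 29
h(2) = 5 × 29 + 4 = 149
h(3) = 5 × 149 + 4 = 749
h(4) = 5 × 749 + 4 = 3749

3749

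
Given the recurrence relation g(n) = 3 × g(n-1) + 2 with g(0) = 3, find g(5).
Computing step by step:
g(0) = 3
g(1) = 3 × 3 + 2 = 11
g(2) = 3 × 11 + 2 = 35
g(3) = 3 × 35 + 2 = 107
g(4) = 3 × 107 + 2 = 323
g(5) = 3 × 323 + 2 = 971

971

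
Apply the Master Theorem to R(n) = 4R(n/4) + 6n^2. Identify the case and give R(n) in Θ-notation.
Master Theorem template: R(n) = a·R(n/b) + f(n).
Here: a=4, b=4, f(n)=6n^2
Compute log_b(a) = log_4(4) = 1.
f(n) = 6n^2 = Ω(n^(1+ε)) with ε = 1, and the regularity condition holds (a·f(n/b) = (a/b^2)·f(n) with a/b^2 = 4^-1 < 1). Case 3: R(n) = Θ(f(n)) = Θ(n^2).

Case 3: R(n) = Θ(n^2)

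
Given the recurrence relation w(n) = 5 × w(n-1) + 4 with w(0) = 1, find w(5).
Computing step by step:
w(0) = 1
w(1) = 5 × 1 + 4 = 9
w(2) = 5 × 9 + 4 = 49
w(3) = 5 × 49 + 4 = 249
w(4) = 5 × 249 + 4 = 1249
w(5) = 5 × 1249 + 4 = 6249

6249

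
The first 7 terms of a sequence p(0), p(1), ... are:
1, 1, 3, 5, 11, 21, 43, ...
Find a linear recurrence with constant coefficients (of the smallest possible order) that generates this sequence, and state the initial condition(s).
Look for the lowest-order linear relation among consecutive terms.
Observation: p(n) - 1·p(n-1) - (2)·p(n-2) = 0 holds for the shown terms, and no order-1 relation p(n) = α·p(n-1) + β fits.
Check at n=3: 1·3 + (2)·1 = 5. ✓

p(n) = p(n-1) + 2p(n-2), p(0) = 1, p(1) = 1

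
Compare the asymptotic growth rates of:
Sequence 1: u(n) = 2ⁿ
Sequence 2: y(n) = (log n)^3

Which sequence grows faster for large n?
Comparing growth rates:
Growth-rate hierarchy: log n ≺ any polynomial ≺ any exponential cⁿ (c>1) ≺ n! ≺ nⁿ.
exponential base 2 dominates polylogarithmic (log n)^3 asymptotically.

u(n) grows faster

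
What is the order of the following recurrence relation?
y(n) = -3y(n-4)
The order is the largest lag k for which y(n-k) appears. Here the deepest term is y(n-4), so the order is 4.

Order 4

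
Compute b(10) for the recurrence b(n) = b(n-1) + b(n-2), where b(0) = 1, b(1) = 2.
Computing the sequence terms:
1, 2, 3, 5, 8, 13, 21, 34, 55, 89, 144

144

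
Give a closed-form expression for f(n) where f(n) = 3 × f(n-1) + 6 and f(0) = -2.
Recurrence: f(n) = 3 × f(n-1) + 6, initial: f(0) = -2.
Try f(n) = A·3ⁿ + C. Substituting: A·3ⁿ + C = 3(A·3ⁿ⁻¹ + C) + 6 = A·3ⁿ + 3C + 6, so C = 3C + 6, giving C = -3. Then f(0) = A - 3 = -2 gives A = 1.

f(n) = 3ⁿ - 3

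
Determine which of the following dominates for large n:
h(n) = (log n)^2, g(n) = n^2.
Comparing growth rates:
Growth-rate hierarchy: log n ≺ any polynomial ≺ any exponential cⁿ (c>1) ≺ n! ≺ nⁿ.
polynomial degree 2 dominates polylogarithmic (log n)^2 asymptotically.

g(n) grows faster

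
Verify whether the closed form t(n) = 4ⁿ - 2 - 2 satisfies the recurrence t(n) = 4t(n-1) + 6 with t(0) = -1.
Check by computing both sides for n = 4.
From the recurrence with t(0) = -1:
  t(0) = -1, t(1) = 2, t(2) = 14, t(3) = 62, t(4) = 254
  so the recurrence gives t(4) = 254.
From the proposed closed form t(n) = 4ⁿ - 2 - 2:
  t(4) = 252.
The recurrence gives 254 but the closed form gives 252, so the closed form does not satisfy the recurrence.

No, the closed form is incorrect.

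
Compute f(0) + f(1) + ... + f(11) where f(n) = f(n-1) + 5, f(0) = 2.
Computing the sequence terms: 2, 7, 12, 17, 22, 27, 32, 37, 42, 47, 52, 57
Adding these values together:

354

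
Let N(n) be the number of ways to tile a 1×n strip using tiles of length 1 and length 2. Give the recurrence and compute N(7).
Condition on the last tile: it has length 1 (leaving a 1×(n-1) strip) or length 2 (leaving a 1×(n-2) strip), so N(n) = N(n-1) + N(n-2) (order-2 linear recurrence).
For 0 ≤ i < 2 only unit tiles fit, so N(i) = 1.
Iterating the recurrence: N(2) = 2, N(3) = 3, N(4) = 5, N(5) = 8, N(6) = 13, N(7) = 21.

N(n) = N(n-1) + N(n-2), with N(i) = 1 for 0 ≤ i < 2; N(7) = 21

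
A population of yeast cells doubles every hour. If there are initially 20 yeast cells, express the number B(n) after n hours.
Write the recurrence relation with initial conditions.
Each hour multiplies the count by 2, so the count after n hours depends only on the count after n-1 hours: B(n) = 2 × B(n-1). The starting count gives B(0) = 20.
Unrolling n times gives the closed form B(n) = 20 × 2ⁿ.

B(n) = 2 × B(n-1), B(0) = 20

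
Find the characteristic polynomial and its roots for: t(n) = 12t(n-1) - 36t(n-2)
Substitute t(n) = rⁿ and divide through by rⁿ⁻²: r² - 12r + 36 = 0
Factor: (r - 6)² = 0, so r = 6 (double root).
General solution: t(n) = (A + Bn)·6ⁿ

Characteristic: r² - 12r + 36 = 0, Roots: r = 6 (double root)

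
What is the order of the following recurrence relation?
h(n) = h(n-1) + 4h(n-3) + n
The order is the largest lag k for which h(n-k) appears. Here the deepest term is h(n-3) (the n term is non-homogeneous and does not affect the order), so the order is 3.

Order 3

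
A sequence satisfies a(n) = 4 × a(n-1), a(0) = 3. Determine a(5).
Computing step by step:
a(0) = 3
a(1) = 4 × 3 = 12
a(2) = 4 × 12 = 48
a(3) = 4 × 48 = 192
a(4) = 4 × 192 = 768
a(5) = 4 × 768 = 3072

3072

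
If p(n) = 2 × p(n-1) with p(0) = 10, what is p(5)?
Computing step by step:
p(0) = 10
p(1) = 2 × 10 = 20
p(2) = 2 × 20 = 40
p(3) = 2 × 40 = 80
p(4) = 2 × 80 = 160
p(5) = 2 × 160 = 320

320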